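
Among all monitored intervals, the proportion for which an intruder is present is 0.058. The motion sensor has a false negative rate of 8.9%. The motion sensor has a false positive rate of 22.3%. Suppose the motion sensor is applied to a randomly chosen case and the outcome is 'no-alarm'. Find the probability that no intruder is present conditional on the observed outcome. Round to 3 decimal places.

Let H be the event that an intruder is present. P(H) = 0.058, so P(¬H) = 0.942. With E the 'no-alarm' result, P(E|H) = 0.089 and P(E|¬H) = 0.777.
P(E) = 0.089·0.058 + 0.777·0.942 = 0.0051620 + 0.73193 = 0.73710.
By Bayes' theorem, P(H|E) = 0.0051620 / 0.73710 = 0.007. Hence P(¬H|E) = 1 − 0.007 = 0.993.

P(¬H | E) ≈ 0.993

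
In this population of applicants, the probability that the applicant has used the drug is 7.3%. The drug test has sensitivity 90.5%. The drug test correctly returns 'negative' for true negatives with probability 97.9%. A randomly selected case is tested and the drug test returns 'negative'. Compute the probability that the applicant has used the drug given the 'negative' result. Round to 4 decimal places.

Let H be the event that the applicant has used the drug. P(H) = 0.073, so P(¬H) = 0.927. With E the 'negative' result, P(E|H) = 0.095 and P(E|¬H) = 0.979.
P(E) = 0.095·0.073 + 0.979·0.927 = 0.0069350 + 0.90753 = 0.91447.
By Bayes' theorem, P(H|E) = 0.0069350 / 0.91447 = 0.0076.

P(H | E) ≈ 0.0076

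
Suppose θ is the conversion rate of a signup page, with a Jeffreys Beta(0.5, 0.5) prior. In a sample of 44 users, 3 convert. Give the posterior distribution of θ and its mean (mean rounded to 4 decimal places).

The binomial likelihood is conjugate to the Beta prior: with 3 successes and 41 failures, the posterior is Beta(0.5+3, 0.5+41) = Beta(3.5, 41.5).
Posterior mean = α/(α+β) = 3.5/45 = 0.0778.

Posterior: Beta(3.5, 41.5); mean ≈ 0.0778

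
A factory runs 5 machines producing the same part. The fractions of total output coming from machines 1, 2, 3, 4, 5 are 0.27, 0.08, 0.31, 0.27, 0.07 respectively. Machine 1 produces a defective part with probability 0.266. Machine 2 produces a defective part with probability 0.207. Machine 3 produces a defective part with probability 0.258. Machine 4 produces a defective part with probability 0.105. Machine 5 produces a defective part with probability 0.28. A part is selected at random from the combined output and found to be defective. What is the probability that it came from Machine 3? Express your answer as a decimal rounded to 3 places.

P(defective|M1) = 0.266; P(defective|M2) = 0.207; P(defective|M3) = 0.258; P(defective|M4) = 0.105; P(defective|M5) = 0.28.
Prior × likelihood for each source: 0.27·0.266=0.07182, 0.08·0.207=0.01656, 0.31·0.258=0.07998, 0.27·0.105=0.02835, 0.07·0.28=0.01960. Summing gives P(defective) = 0.21631.
P(Machine 3 | defective) = 0.07998 / 0.21631 = 0.370.

Posterior probability ≈ 0.370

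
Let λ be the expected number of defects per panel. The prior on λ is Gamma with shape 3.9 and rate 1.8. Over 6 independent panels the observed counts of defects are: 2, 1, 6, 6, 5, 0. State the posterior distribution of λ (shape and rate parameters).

Total count ∑xᵢ = 20 over n = 6 panels.
Gamma is conjugate to the Poisson likelihood: posterior is Gamma(shape = 3.9+20 = 23.9, rate = 1.8+6 = 7.8).

Posterior: Gamma(shape=23.9, rate=7.8)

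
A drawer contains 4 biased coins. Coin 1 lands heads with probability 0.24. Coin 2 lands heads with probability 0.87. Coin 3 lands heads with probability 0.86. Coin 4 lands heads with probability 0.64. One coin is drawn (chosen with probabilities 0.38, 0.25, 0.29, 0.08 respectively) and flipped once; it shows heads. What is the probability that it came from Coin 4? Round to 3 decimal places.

Posterior probability ≈ 0.084

Tabulate prior·likelihood by source: [1] prior 0.38, lik 0.24, product 0.09120; [2] prior 0.25, lik 0.87, product 0.2175; [3] prior 0.29, lik 0.86, product 0.2494; [4] prior 0.08, lik 0.64, product 0.05120.
Normalizing constant = 0.60930; the posterior for Coin 4 is its product over the sum, 0.05120/0.60930 = 0.084.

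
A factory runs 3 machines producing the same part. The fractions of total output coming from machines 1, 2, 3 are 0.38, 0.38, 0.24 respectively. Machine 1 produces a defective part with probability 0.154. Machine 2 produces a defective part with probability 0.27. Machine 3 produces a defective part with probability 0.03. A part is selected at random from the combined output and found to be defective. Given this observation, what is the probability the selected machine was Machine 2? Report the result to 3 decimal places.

Posterior probability ≈ 0.610

Tabulate prior·likelihood by source: [1] prior 0.38, lik 0.154, product 0.05852; [2] prior 0.38, lik 0.27, product 0.1026; [3] prior 0.24, lik 0.03, product 0.007200.
Normalizing constant = 0.16832; the posterior for Machine 2 is its product over the sum, 0.1026/0.16832 = 0.610.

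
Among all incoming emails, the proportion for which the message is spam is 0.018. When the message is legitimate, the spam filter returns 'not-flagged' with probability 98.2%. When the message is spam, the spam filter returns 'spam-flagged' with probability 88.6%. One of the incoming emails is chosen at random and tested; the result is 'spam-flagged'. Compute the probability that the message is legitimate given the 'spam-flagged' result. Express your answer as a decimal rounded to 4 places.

Write H for 'the message is spam'. Prior odds H:¬H = 0.018/0.982 = 0.018330. For the 'spam-flagged' outcome, the likelihood ratio is 0.886/0.018 = 49.222.
Posterior odds = 0.018330 × 49.222 = 0.90224, so P(H|E) = 0.90224/(1+0.90224) = 0.4743. Then P(¬H|E) = 1 − 0.4743 = 0.5257.

P(¬H | E) ≈ 0.5257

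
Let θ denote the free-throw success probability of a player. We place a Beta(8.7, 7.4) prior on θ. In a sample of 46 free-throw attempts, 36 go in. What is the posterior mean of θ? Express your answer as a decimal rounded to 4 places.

Observing 36 successes and 10 failures updates Beta(8.7, 7.4) by adding the success and failure counts to the two shape parameters: α = 8.7+36 = 44.7, β = 7.4+10 = 17.4.
Posterior mean = α/(α+β) = 44.7/62.1 = 0.7198.

Posterior mean ≈ 0.7198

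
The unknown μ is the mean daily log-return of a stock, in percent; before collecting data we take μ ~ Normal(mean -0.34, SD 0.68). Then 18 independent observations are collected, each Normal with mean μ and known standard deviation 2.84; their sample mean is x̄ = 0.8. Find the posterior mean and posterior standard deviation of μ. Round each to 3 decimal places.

Posterior mean ≈ 0.239; posterior SD ≈ 0.477

With known σ, the Normal prior is conjugate. Weight on the data is w = (n/σ²)/(n/σ² + 1/τ₀²) = 2.23170/(2.23170+2.16263) = 0.50786.
Posterior mean = w·x̄ + (1−w)·μ₀ = 0.50786·0.8 + 0.49214·-0.34 = 0.239. Posterior variance = 1/(2.23170+2.16263) = 0.227566, so SD = 0.477.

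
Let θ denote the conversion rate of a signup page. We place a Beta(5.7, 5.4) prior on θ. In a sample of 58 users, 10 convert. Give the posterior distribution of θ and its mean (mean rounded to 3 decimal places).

Posterior: Beta(15.7, 53.4); mean ≈ 0.227

The binomial likelihood is conjugate to the Beta prior: with 10 successes and 48 failures, the posterior is Beta(5.7+10, 5.4+48) = Beta(15.7, 53.4).
E[θ | data] = 15.7/(15.7+53.4) = 0.227.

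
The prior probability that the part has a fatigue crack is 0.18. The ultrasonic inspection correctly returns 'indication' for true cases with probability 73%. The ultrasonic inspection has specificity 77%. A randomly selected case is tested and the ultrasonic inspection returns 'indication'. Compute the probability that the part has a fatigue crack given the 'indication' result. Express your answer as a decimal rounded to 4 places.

Write H for 'the part has a fatigue crack'. Prior odds H:¬H = 0.18/0.82 = 0.21951. For the 'indication' outcome, the likelihood ratio is 0.73/0.23 = 3.1739.
Posterior odds = 0.21951 × 3.1739 = 0.69671, so P(H|E) = 0.69671/(1+0.69671) = 0.4106.

P(H | E) ≈ 0.4106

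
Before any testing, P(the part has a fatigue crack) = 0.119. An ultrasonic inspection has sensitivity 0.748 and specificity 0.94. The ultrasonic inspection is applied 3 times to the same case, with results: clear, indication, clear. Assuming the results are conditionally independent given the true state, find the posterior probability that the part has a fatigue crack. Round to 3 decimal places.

Posterior P(H) ≈ 0.108

Let H be the event that the part has a fatigue crack; start with P(H) = 0.119. P('indication'|H) = 0.748, P('indication'|¬H) = 0.06.
Update on result 1 ('clear'): P(H) ← 0.252·0.1190 / (0.252·0.1190 + 0.94·0.8810) = 0.029988/0.85813 = 0.0349.
Update on result 2 ('indication'): P(H) ← 0.748·0.0349 / (0.748·0.0349 + 0.06·0.9651) = 0.026139/0.084043 = 0.3110.
Update on result 3 ('clear'): P(H) ← 0.252·0.3110 / (0.252·0.3110 + 0.94·0.6890) = 0.078379/0.72601 = 0.1080.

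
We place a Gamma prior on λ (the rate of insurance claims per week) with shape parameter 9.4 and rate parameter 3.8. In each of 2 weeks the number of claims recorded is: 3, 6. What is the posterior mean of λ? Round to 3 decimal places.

Posterior mean ≈ 3.172

The Poisson likelihood adds the total count to the shape and the number of exposure periods to the rate. Here ∑xᵢ = 9 and n = 2, so shape 9.4→18.4 and rate 3.8→5.8.
Posterior mean = shape/rate = 18.4/5.8 = 3.172.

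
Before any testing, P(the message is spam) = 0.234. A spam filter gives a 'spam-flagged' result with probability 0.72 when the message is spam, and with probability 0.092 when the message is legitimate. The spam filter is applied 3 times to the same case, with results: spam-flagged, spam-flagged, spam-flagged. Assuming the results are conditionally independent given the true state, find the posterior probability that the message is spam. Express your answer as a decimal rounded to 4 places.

Posterior P(H) ≈ 0.9932

With H the event that the message is spam, the joint likelihood of the observed sequence is P(data|H) = 0.72·0.72·0.72 = 0.37325 and P(data|¬H) = 0.092·0.092·0.092 = 0.00077869.
Bayes: P(H|data) = 0.234·0.37325 / (0.234·0.37325 + 0.766·0.00077869) = 0.087340/0.087937 = 0.9932.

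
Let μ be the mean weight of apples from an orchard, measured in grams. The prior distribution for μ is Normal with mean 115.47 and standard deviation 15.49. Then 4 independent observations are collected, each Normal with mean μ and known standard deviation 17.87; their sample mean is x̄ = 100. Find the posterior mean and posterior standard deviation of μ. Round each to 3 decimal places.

Prior precision 1/τ₀² = 1/15.49² = 0.00416771; data precision n/σ² = 4/17.87² = 0.0125260.
Posterior precision = 0.00416771 + 0.0125260 = 0.0166937, giving posterior SD = 1/√0.0166937 = 7.740.
Posterior mean = (0.00416771·115.47 + 0.0125260·100) / 0.0166937 = 103.862.

Posterior mean ≈ 103.862; posterior SD ≈ 7.740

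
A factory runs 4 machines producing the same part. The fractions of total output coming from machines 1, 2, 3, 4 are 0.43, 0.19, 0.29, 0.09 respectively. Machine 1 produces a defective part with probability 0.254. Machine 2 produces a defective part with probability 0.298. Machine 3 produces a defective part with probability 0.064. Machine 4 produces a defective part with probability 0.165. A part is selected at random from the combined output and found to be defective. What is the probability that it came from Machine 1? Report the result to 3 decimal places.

P(defective|M1) = 0.254; P(defective|M2) = 0.298; P(defective|M3) = 0.064; P(defective|M4) = 0.165.
Prior × likelihood for each source: 0.43·0.254=0.1092, 0.19·0.298=0.05662, 0.29·0.064=0.01856, 0.09·0.165=0.01485. Summing gives P(defective) = 0.19925.
P(Machine 1 | defective) = 0.1092 / 0.19925 = 0.548.

Posterior probability ≈ 0.548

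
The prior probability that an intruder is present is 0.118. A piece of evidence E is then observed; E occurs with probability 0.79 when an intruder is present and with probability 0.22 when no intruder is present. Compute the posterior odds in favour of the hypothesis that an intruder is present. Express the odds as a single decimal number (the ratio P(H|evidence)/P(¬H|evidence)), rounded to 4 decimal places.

Posterior odds ≈ 0.4804

Prior odds = 0.118/(1−0.118) = 0.13379.
Likelihood ratio for E = 0.79/0.22 = 3.5909.
Posterior odds = prior odds × LR = 0.48042.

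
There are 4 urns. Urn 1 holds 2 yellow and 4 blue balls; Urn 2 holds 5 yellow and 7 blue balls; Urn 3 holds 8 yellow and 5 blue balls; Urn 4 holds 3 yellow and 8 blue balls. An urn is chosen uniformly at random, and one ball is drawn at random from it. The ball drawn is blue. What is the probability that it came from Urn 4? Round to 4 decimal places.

Posterior probability ≈ 0.3079

P(blue|Urn 1) = 0.6667; P(blue|Urn 2) = 0.5833; P(blue|Urn 3) = 0.3846; P(blue|Urn 4) = 0.7273.
Prior × likelihood for each source: 0.25·0.6667=0.1667, 0.25·0.5833=0.1458, 0.25·0.3846=0.09615, 0.25·0.7273=0.1818. Summing gives P(blue) = 0.59047.
P(Urn 4 | blue) = 0.1818 / 0.59047 = 0.3079.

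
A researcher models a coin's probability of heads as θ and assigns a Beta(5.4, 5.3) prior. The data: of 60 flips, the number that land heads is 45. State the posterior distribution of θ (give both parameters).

The binomial likelihood is conjugate to the Beta prior: with 45 successes and 15 failures, the posterior is Beta(5.4+45, 5.3+15) = Beta(50.4, 20.3).

Posterior: Beta(50.4, 20.3)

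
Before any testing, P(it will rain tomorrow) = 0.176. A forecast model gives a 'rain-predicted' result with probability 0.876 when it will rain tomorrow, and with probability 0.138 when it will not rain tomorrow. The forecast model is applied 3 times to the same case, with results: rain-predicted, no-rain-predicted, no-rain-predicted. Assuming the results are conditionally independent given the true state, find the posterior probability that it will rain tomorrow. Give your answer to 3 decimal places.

Let H be the event that it will rain tomorrow; start with P(H) = 0.176. P('rain-predicted'|H) = 0.876, P('rain-predicted'|¬H) = 0.138.
Update on result 1 ('rain-predicted'): P(H) ← 0.876·0.1760 / (0.876·0.1760 + 0.138·0.8240) = 0.15418/0.26789 = 0.5755.
Update on result 2 ('no-rain-predicted'): P(H) ← 0.124·0.5755 / (0.124·0.5755 + 0.862·0.4245) = 0.071365/0.43726 = 0.1632.
Update on result 3 ('no-rain-predicted'): P(H) ← 0.124·0.1632 / (0.124·0.1632 + 0.862·0.8368) = 0.020238/0.74155 = 0.0273.

Posterior P(H) ≈ 0.027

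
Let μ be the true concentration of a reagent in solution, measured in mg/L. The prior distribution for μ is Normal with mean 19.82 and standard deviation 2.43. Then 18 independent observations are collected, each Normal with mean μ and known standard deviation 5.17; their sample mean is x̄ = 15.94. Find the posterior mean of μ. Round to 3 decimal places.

Prior precision 1/τ₀² = 1/2.43² = 0.169351; data precision n/σ² = 18/5.17² = 0.673428.
Posterior precision = 0.169351 + 0.673428 = 0.842779.
Posterior mean = (0.169351·19.82 + 0.673428·15.94) / 0.842779 = 16.720.

Posterior mean ≈ 16.720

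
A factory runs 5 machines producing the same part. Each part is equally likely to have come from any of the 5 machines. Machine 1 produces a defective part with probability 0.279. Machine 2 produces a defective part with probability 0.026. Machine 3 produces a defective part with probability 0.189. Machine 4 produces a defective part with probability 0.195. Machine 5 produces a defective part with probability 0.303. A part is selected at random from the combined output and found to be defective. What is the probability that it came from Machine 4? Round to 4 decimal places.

P(defective|M1) = 0.279; P(defective|M2) = 0.026; P(defective|M3) = 0.189; P(defective|M4) = 0.195; P(defective|M5) = 0.303.
Prior × likelihood for each source: 0.2·0.279=0.05580, 0.2·0.026=0.005200, 0.2·0.189=0.03780, 0.2·0.195=0.03900, 0.2·0.303=0.06060. Summing gives P(defective) = 0.19840.
P(Machine 4 | defective) = 0.03900 / 0.19840 = 0.1966.

Posterior probability ≈ 0.1966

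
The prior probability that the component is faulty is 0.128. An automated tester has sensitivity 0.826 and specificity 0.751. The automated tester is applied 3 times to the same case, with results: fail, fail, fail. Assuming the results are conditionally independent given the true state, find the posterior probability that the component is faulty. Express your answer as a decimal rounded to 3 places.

Posterior P(H) ≈ 0.843

With H the event that the component is faulty, the joint likelihood of the observed sequence is P(data|H) = 0.826·0.826·0.826 = 0.56356 and P(data|¬H) = 0.249·0.249·0.249 = 0.015438.
Bayes: P(H|data) = 0.128·0.56356 / (0.128·0.56356 + 0.872·0.015438) = 0.072136/0.085598 = 0.8427.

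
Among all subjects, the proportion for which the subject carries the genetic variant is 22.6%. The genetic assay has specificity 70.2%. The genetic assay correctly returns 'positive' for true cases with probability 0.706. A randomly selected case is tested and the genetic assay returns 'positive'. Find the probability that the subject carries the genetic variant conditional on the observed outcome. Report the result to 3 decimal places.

Let H be the event that the subject carries the genetic variant. P(H) = 0.226, so P(¬H) = 0.774. With E the 'positive' result, P(E|H) = 0.706 and P(E|¬H) = 0.298.
P(E) = 0.706·0.226 + 0.298·0.774 = 0.15956 + 0.23065 = 0.39021.
By Bayes' theorem, P(H|E) = 0.15956 / 0.39021 = 0.409.

P(H | E) ≈ 0.409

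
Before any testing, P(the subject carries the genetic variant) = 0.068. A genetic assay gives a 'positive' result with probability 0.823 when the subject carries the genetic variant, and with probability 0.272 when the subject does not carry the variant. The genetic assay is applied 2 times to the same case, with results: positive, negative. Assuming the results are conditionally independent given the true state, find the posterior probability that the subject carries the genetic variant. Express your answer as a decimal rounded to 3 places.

Posterior P(H) ≈ 0.051

With H the event that the subject carries the genetic variant, the joint likelihood of the observed sequence is P(data|H) = 0.823·0.177 = 0.14567 and P(data|¬H) = 0.272·0.728 = 0.19802.
Bayes: P(H|data) = 0.068·0.14567 / (0.068·0.14567 + 0.932·0.19802) = 0.0099056/0.19446 = 0.0509.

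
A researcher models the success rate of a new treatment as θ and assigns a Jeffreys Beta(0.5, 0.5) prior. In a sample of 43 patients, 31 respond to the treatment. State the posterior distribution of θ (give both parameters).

Posterior: Beta(31.5, 12.5)

The binomial likelihood is conjugate to the Beta prior: with 31 successes and 12 failures, the posterior is Beta(0.5+31, 0.5+12) = Beta(31.5, 12.5).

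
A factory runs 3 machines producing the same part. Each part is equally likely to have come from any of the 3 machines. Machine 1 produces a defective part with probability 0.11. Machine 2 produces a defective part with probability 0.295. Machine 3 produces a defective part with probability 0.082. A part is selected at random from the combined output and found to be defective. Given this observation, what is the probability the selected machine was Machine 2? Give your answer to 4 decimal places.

Posterior probability ≈ 0.6057

Tabulate prior·likelihood by source: [1] prior 0.333333, lik 0.11, product 0.03667; [2] prior 0.333333, lik 0.295, product 0.09833; [3] prior 0.333333, lik 0.082, product 0.02733.
Normalizing constant = 0.16233; the posterior for Machine 2 is its product over the sum, 0.09833/0.16233 = 0.6057.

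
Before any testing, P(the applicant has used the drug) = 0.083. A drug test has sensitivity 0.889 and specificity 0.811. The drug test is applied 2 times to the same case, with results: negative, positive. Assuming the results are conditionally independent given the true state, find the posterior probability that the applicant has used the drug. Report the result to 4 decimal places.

Posterior P(H) ≈ 0.0551

With H the event that the applicant has used the drug, the joint likelihood of the observed sequence is P(data|H) = 0.111·0.889 = 0.098679 and P(data|¬H) = 0.811·0.189 = 0.15328.
Bayes: P(H|data) = 0.083·0.098679 / (0.083·0.098679 + 0.917·0.15328) = 0.0081904/0.14875 = 0.0551.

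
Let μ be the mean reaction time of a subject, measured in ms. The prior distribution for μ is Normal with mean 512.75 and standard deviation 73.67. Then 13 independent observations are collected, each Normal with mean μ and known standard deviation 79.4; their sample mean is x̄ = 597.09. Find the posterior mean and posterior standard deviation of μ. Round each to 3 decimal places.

With known σ, the Normal prior is conjugate. Weight on the data is w = (n/σ²)/(n/σ² + 1/τ₀²) = 0.00206206/(0.00206206+0.00018425) = 0.91797.
Posterior mean = w·x̄ + (1−w)·μ₀ = 0.91797·597.09 + 0.082025·512.75 = 590.172. Posterior variance = 1/(0.00206206+0.00018425) = 445.173, so SD = 21.099.

Posterior mean ≈ 590.172; posterior SD ≈ 21.099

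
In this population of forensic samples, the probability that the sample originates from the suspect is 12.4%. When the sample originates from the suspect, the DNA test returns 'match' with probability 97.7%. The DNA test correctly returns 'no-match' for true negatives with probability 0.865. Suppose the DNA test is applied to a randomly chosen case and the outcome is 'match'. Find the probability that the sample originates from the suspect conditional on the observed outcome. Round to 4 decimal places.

P(H | E) ≈ 0.5060

Let H be the event that the sample originates from the suspect. P(H) = 0.124, so P(¬H) = 0.876. With E the 'match' result, P(E|H) = 0.977 and P(E|¬H) = 0.135.
P(E) = 0.977·0.124 + 0.135·0.876 = 0.12115 + 0.11826 = 0.23941.
By Bayes' theorem, P(H|E) = 0.12115 / 0.23941 = 0.5060.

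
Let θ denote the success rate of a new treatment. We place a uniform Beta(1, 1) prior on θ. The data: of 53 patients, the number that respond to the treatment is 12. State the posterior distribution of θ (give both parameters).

Posterior: Beta(13, 42)

The binomial likelihood is conjugate to the Beta prior: with 12 successes and 41 failures, the posterior is Beta(1+12, 1+41) = Beta(13, 42).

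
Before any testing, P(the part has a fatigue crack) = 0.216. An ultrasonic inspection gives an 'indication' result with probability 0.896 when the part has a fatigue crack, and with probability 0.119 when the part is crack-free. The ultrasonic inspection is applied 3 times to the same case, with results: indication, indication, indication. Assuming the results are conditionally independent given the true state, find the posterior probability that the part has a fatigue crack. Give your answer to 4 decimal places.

Posterior P(H) ≈ 0.9916

Let H be the event that the part has a fatigue crack; start with P(H) = 0.216. P('indication'|H) = 0.896, P('indication'|¬H) = 0.119.
Update on result 1 ('indication'): P(H) ← 0.896·0.2160 / (0.896·0.2160 + 0.119·0.7840) = 0.19354/0.28683 = 0.6747.
Update on result 2 ('indication'): P(H) ← 0.896·0.6747 / (0.896·0.6747 + 0.119·0.3253) = 0.60456/0.64327 = 0.9398.
Update on result 3 ('indication'): P(H) ← 0.896·0.9398 / (0.896·0.9398 + 0.119·0.0602) = 0.84209/0.84925 = 0.9916.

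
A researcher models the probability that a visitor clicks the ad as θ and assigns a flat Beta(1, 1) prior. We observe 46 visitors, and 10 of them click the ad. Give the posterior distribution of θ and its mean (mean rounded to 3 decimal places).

The binomial likelihood is conjugate to the Beta prior: with 10 successes and 36 failures, the posterior is Beta(1+10, 1+36) = Beta(11, 37).
Posterior mean = α/(α+β) = 11/48 = 0.229.

Posterior: Beta(11, 37); mean ≈ 0.229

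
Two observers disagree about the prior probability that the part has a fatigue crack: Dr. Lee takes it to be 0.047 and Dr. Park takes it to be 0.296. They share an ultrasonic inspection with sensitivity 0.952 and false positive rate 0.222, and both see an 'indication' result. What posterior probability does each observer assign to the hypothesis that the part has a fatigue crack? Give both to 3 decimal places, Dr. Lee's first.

Dr. Lee: 0.175; Dr. Park: 0.643

P('+'|H) = 0.952, P('+'|¬H) = 0.222.
Dr. Lee: numerator 0.952·0.047 = 0.044744; evidence = 0.044744+0.222·0.953 = 0.25631; posterior = 0.175.
Dr. Park: numerator 0.952·0.296 = 0.28179; evidence = 0.28179+0.222·0.704 = 0.43808; posterior = 0.643.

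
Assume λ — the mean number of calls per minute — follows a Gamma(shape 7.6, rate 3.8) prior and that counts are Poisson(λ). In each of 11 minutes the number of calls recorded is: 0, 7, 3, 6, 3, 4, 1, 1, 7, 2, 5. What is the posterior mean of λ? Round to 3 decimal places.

Total count ∑xᵢ = 39 over n = 11 minutes.
Gamma is conjugate to the Poisson likelihood: posterior is Gamma(shape = 7.6+39 = 46.6, rate = 3.8+11 = 14.8).
E[λ | data] = 46.6/14.8 = 3.149.

Posterior mean ≈ 3.149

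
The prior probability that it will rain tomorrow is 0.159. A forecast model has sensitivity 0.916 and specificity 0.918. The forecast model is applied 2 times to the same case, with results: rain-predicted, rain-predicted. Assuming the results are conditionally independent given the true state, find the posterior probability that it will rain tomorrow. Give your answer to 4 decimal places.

Posterior P(H) ≈ 0.9593

Let H be the event that it will rain tomorrow; start with P(H) = 0.159. P('rain-predicted'|H) = 0.916, P('rain-predicted'|¬H) = 0.082.
Update on result 1 ('rain-predicted'): P(H) ← 0.916·0.1590 / (0.916·0.1590 + 0.082·0.8410) = 0.14564/0.21461 = 0.6787.
Update on result 2 ('rain-predicted'): P(H) ← 0.916·0.6787 / (0.916·0.6787 + 0.082·0.3213) = 0.62165/0.64800 = 0.9593.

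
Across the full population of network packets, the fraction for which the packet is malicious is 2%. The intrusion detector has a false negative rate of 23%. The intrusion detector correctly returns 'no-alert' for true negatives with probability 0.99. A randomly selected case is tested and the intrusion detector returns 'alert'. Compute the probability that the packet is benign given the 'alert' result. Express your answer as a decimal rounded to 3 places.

P(¬H | E) ≈ 0.389

Let H be the event that the packet is malicious. P(H) = 0.02, so P(¬H) = 0.98. With E the 'alert' result, P(E|H) = 0.77 and P(E|¬H) = 0.01.
P(E) = 0.77·0.02 + 0.01·0.98 = 0.015400 + 0.0098000 = 0.025200.
By Bayes' theorem, P(H|E) = 0.015400 / 0.025200 = 0.611. Hence P(¬H|E) = 1 − 0.611 = 0.389.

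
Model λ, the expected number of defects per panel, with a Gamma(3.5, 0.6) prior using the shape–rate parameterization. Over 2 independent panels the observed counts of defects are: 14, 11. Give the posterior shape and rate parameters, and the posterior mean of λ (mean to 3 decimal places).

Total count ∑xᵢ = 25 over n = 2 panels.
Gamma is conjugate to the Poisson likelihood: posterior is Gamma(shape = 3.5+25 = 28.5, rate = 0.6+2 = 2.6).
E[λ | data] = 28.5/2.6 = 10.962.

Posterior: Gamma(shape=28.5, rate=2.6); mean ≈ 10.962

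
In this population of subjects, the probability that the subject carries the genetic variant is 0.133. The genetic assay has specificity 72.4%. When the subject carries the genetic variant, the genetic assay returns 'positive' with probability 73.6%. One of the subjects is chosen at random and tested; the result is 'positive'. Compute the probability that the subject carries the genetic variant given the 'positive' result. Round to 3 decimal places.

P(H | E) ≈ 0.290

Write H for 'the subject carries the genetic variant'. Prior odds H:¬H = 0.133/0.867 = 0.15340. For the 'positive' outcome, the likelihood ratio is 0.736/0.276 = 2.6667.
Posterior odds = 0.15340 × 2.6667 = 0.40907, so P(H|E) = 0.40907/(1+0.40907) = 0.290.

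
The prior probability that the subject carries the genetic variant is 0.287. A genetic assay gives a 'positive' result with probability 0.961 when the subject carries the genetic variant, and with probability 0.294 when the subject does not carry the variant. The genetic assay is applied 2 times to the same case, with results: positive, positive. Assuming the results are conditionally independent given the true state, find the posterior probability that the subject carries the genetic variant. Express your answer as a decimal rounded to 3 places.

Let H be the event that the subject carries the genetic variant; start with P(H) = 0.287. P('positive'|H) = 0.961, P('positive'|¬H) = 0.294.
Update on result 1 ('positive'): P(H) ← 0.961·0.2870 / (0.961·0.2870 + 0.294·0.7130) = 0.27581/0.48543 = 0.5682.
Update on result 2 ('positive'): P(H) ← 0.961·0.5682 / (0.961·0.5682 + 0.294·0.4318) = 0.54601/0.67297 = 0.8113.

Posterior P(H) ≈ 0.811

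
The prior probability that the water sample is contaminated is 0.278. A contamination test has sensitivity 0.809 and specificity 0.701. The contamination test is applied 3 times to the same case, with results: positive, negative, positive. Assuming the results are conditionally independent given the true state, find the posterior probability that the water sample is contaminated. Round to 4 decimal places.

Posterior P(H) ≈ 0.4344

With H the event that the water sample is contaminated, the joint likelihood of the observed sequence is P(data|H) = 0.809·0.191·0.809 = 0.12501 and P(data|¬H) = 0.299·0.701·0.299 = 0.062670.
Bayes: P(H|data) = 0.278·0.12501 / (0.278·0.12501 + 0.722·0.062670) = 0.034752/0.079999 = 0.4344.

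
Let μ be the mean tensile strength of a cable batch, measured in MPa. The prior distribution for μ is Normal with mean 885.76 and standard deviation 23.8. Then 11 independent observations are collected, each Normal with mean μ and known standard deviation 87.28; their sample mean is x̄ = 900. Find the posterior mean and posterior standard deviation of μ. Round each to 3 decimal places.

With known σ, the Normal prior is conjugate. Weight on the data is w = (n/σ²)/(n/σ² + 1/τ₀²) = 0.00144399/(0.00144399+0.00176541) = 0.44992.
Posterior mean = w·x̄ + (1−w)·μ₀ = 0.44992·900 + 0.55008·885.76 = 892.167. Posterior variance = 1/(0.00144399+0.00176541) = 311.585, so SD = 17.652.

Posterior mean ≈ 892.167; posterior SD ≈ 17.652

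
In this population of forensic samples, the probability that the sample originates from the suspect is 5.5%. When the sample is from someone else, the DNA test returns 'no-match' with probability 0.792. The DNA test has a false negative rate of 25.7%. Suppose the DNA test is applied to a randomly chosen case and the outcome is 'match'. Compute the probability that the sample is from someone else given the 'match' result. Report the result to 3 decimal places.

P(¬H | E) ≈ 0.828

Write H for 'the sample originates from the suspect'. Prior odds H:¬H = 0.055/0.945 = 0.058201. For the 'match' outcome, the likelihood ratio is 0.743/0.208 = 3.5721.
Posterior odds = 0.058201 × 3.5721 = 0.20790, so P(H|E) = 0.20790/(1+0.20790) = 0.172. Then P(¬H|E) = 1 − 0.172 = 0.828.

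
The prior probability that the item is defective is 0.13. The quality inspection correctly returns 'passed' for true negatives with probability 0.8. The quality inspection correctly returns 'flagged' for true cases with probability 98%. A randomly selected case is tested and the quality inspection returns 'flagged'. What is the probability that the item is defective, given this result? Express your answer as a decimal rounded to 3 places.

Write H for 'the item is defective'. Prior odds H:¬H = 0.13/0.87 = 0.14943. For the 'flagged' outcome, the likelihood ratio is 0.98/0.2 = 4.9000.
Posterior odds = 0.14943 × 4.9000 = 0.73218, so P(H|E) = 0.73218/(1+0.73218) = 0.423.

P(H | E) ≈ 0.423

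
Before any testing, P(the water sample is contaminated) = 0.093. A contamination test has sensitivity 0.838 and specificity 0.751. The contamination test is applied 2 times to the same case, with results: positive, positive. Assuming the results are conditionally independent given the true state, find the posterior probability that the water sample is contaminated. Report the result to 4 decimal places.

Let H be the event that the water sample is contaminated; start with P(H) = 0.093. P('positive'|H) = 0.838, P('positive'|¬H) = 0.249.
Update on result 1 ('positive'): P(H) ← 0.838·0.0930 / (0.838·0.0930 + 0.249·0.9070) = 0.077934/0.30378 = 0.2566.
Update on result 2 ('positive'): P(H) ← 0.838·0.2566 / (0.838·0.2566 + 0.249·0.7434) = 0.21499/0.40011 = 0.5373.

Posterior P(H) ≈ 0.5373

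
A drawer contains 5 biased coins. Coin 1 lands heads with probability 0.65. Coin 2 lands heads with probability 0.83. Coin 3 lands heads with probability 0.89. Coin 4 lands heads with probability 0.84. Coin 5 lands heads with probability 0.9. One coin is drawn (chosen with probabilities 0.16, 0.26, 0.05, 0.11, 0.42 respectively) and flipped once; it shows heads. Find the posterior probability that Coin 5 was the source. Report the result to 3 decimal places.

Tabulate prior·likelihood by source: [1] prior 0.16, lik 0.65, product 0.1040; [2] prior 0.26, lik 0.83, product 0.2158; [3] prior 0.05, lik 0.89, product 0.04450; [4] prior 0.11, lik 0.84, product 0.09240; [5] prior 0.42, lik 0.9, product 0.3780.
Normalizing constant = 0.83470; the posterior for Coin 5 is its product over the sum, 0.3780/0.83470 = 0.453.

Posterior probability ≈ 0.453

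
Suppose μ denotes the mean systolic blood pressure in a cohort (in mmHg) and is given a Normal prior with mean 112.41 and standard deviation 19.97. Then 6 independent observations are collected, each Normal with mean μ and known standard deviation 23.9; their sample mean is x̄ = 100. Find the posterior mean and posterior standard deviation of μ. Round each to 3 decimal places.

Posterior mean ≈ 102.392; posterior SD ≈ 8.767

With known σ, the Normal prior is conjugate. Weight on the data is w = (n/σ²)/(n/σ² + 1/τ₀²) = 0.0105040/(0.0105040+0.00250752) = 0.80729.
Posterior mean = w·x̄ + (1−w)·μ₀ = 0.80729·100 + 0.19271·112.41 = 102.392. Posterior variance = 1/(0.0105040+0.00250752) = 76.8549, so SD = 8.767.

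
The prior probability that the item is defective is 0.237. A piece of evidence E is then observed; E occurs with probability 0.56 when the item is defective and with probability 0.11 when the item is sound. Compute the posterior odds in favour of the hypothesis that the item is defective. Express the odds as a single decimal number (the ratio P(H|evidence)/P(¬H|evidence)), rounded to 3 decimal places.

Posterior odds ≈ 1.581

Prior odds = 0.237/(1−0.237) = 0.31062.
Likelihood ratio for E = 0.56/0.11 = 5.0909.
Posterior odds = prior odds × LR = 1.5813.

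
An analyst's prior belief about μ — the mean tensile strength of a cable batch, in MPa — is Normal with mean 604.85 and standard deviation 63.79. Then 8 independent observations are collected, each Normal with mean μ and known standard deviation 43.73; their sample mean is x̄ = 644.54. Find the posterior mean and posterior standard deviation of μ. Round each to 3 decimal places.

With known σ, the Normal prior is conjugate. Weight on the data is w = (n/σ²)/(n/σ² + 1/τ₀²) = 0.00418342/(0.00418342+0.00024575) = 0.94452.
Posterior mean = w·x̄ + (1−w)·μ₀ = 0.94452·644.54 + 0.055485·604.85 = 642.338. Posterior variance = 1/(0.00418342+0.00024575) = 225.776, so SD = 15.026.

Posterior mean ≈ 642.338; posterior SD ≈ 15.026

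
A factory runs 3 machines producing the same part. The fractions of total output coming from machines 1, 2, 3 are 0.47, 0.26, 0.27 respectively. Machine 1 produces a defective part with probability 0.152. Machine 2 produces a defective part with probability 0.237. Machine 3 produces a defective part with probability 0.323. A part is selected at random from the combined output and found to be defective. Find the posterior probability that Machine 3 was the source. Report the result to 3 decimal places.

Tabulate prior·likelihood by source: [1] prior 0.47, lik 0.152, product 0.07144; [2] prior 0.26, lik 0.237, product 0.06162; [3] prior 0.27, lik 0.323, product 0.08721.
Normalizing constant = 0.22027; the posterior for Machine 3 is its product over the sum, 0.08721/0.22027 = 0.396.

Posterior probability ≈ 0.396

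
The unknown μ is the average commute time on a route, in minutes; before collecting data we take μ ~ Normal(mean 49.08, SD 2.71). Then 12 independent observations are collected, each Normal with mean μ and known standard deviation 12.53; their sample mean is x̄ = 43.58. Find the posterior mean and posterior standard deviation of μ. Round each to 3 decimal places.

Posterior mean ≈ 47.103; posterior SD ≈ 2.169

Prior precision 1/τ₀² = 1/2.71² = 0.136164; data precision n/σ² = 12/12.53² = 0.0764327.
Posterior precision = 0.136164 + 0.0764327 = 0.212596, giving posterior SD = 1/√0.212596 = 2.169.
Posterior mean = (0.136164·49.08 + 0.0764327·43.58) / 0.212596 = 47.103.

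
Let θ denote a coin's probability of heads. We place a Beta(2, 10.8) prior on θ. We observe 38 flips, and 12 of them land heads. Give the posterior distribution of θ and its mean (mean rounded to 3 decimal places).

Observing 12 successes and 26 failures updates Beta(2, 10.8) by adding the success and failure counts to the two shape parameters: α = 2+12 = 14, β = 10.8+26 = 36.8.
Posterior mean = α/(α+β) = 14/50.8 = 0.276.

Posterior: Beta(14, 36.8); mean ≈ 0.276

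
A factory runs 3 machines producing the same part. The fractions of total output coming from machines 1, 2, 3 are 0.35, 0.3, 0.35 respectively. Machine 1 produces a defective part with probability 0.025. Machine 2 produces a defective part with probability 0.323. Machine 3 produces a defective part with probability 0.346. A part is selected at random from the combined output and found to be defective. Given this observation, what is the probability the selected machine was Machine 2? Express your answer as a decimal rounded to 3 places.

Posterior probability ≈ 0.427

Tabulate prior·likelihood by source: [1] prior 0.35, lik 0.025, product 0.008750; [2] prior 0.3, lik 0.323, product 0.09690; [3] prior 0.35, lik 0.346, product 0.1211.
Normalizing constant = 0.22675; the posterior for Machine 2 is its product over the sum, 0.09690/0.22675 = 0.427.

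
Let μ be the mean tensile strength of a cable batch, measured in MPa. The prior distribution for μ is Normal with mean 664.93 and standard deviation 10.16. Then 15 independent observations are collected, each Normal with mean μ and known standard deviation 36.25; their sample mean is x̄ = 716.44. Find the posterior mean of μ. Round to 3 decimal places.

Posterior mean ≈ 692.793

Prior precision 1/τ₀² = 1/10.16² = 0.00968752; data precision n/σ² = 15/36.25² = 0.0114150.
Posterior precision = 0.00968752 + 0.0114150 = 0.0211025.
Posterior mean = (0.00968752·664.93 + 0.0114150·716.44) / 0.0211025 = 692.793.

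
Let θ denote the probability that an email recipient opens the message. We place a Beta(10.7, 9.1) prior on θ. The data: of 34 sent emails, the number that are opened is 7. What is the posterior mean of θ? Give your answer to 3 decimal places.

Posterior mean ≈ 0.329

Observing 7 successes and 27 failures updates Beta(10.7, 9.1) by adding the success and failure counts to the two shape parameters: α = 10.7+7 = 17.7, β = 9.1+27 = 36.1.
E[θ | data] = 17.7/(17.7+36.1) = 0.329.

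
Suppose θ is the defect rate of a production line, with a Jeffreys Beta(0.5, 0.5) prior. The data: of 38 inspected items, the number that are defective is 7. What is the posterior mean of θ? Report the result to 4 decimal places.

The binomial likelihood is conjugate to the Beta prior: with 7 successes and 31 failures, the posterior is Beta(0.5+7, 0.5+31) = Beta(7.5, 31.5).
E[θ | data] = 7.5/(7.5+31.5) = 0.1923.

Posterior mean ≈ 0.1923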